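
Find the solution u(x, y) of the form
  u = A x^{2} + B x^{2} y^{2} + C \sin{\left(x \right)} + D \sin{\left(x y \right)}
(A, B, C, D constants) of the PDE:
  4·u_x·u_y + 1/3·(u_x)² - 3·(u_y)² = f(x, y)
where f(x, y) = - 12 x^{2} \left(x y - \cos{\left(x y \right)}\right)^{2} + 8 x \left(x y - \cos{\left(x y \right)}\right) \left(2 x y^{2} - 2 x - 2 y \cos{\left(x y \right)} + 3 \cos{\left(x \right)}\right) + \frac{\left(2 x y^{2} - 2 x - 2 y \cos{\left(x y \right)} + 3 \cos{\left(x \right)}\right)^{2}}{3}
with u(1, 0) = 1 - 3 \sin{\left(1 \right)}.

Substitute the ansatz u = A x^{2} + B x^{2} y^{2} + C \sin{\left(x \right)} + D \sin{\left(x y \right)} into the left-hand side.
Derivatives of the ansatz:
  u_x = 2 A x + 2 B x y^{2} + C \cos{\left(x \right)} + D y \cos{\left(x y \right)}
  u_y = 2 B x^{2} y + D x \cos{\left(x y \right)}
Term by term:
  4·u_x·u_y = 16 A B x^{3} y + 8 A D x^{2} \cos{\left(x y \right)} + 16 B^{2} x^{3} y^{3} + 8 B C x^{2} y \cos{\left(x \right)} + 16 B D x^{2} y^{2} \cos{\left(x y \right)} + 4 C D x \cos{\left(x \right)} \cos{\left(x y \right)} + 4 D^{2} x y \cos^{2}{\left(x y \right)}
  1/3·(u_x)² = \frac{4 A^{2} x^{2}}{3} + \frac{8 A B x^{2} y^{2}}{3} + \frac{4 A C x \cos{\left(x \right)}}{3} + \frac{4 A D x y \cos{\left(x y \right)}}{3} + \frac{4 B^{2} x^{2} y^{4}}{3} + \frac{4 B C x y^{2} \cos{\left(x \right)}}{3} + \frac{4 B D x y^{3} \cos{\left(x y \right)}}{3} + \frac{C^{2} \cos^{2}{\left(x \right)}}{3} + \frac{2 C D y \cos{\left(x \right)} \cos{\left(x y \right)}}{3} + \frac{D^{2} y^{2} \cos^{2}{\left(x y \right)}}{3}
  -3·(u_y)² = - 12 B^{2} x^{4} y^{2} - 12 B D x^{3} y \cos{\left(x y \right)} - 3 D^{2} x^{2} \cos^{2}{\left(x y \right)}
So the left-hand side equals
  \frac{4 A^{2} x^{2}}{3} + 16 A B x^{3} y + \frac{8 A B x^{2} y^{2}}{3} + \frac{4 A C x \cos{\left(x \right)}}{3} + 8 A D x^{2} \cos{\left(x y \right)} + \frac{4 A D x y \cos{\left(x y \right)}}{3} - 12 B^{2} x^{4} y^{2} + 16 B^{2} x^{3} y^{3} + \frac{4 B^{2} x^{2} y^{4}}{3} + 8 B C x^{2} y \cos{\left(x \right)} + \frac{4 B C x y^{2} \cos{\left(x \right)}}{3} - 12 B D x^{3} y \cos{\left(x y \right)} + 16 B D x^{2} y^{2} \cos{\left(x y \right)} + \frac{4 B D x y^{3} \cos{\left(x y \right)}}{3} + \frac{C^{2} \cos^{2}{\left(x \right)}}{3} + 4 C D x \cos{\left(x \right)} \cos{\left(x y \right)} + \frac{2 C D y \cos{\left(x \right)} \cos{\left(x y \right)}}{3} - 3 D^{2} x^{2} \cos^{2}{\left(x y \right)} + 4 D^{2} x y \cos^{2}{\left(x y \right)} + \frac{D^{2} y^{2} \cos^{2}{\left(x y \right)}}{3}
This must equal f(x, y) identically; expanded, f = - 12 x^{4} y^{2} + 16 x^{3} y^{3} + 24 x^{3} y \cos{\left(x y \right)} - 16 x^{3} y + \frac{4 x^{2} y^{4}}{3} - 32 x^{2} y^{2} \cos{\left(x y \right)} - \frac{8 x^{2} y^{2}}{3} + 24 x^{2} y \cos{\left(x \right)} - 12 x^{2} \cos^{2}{\left(x y \right)} + 16 x^{2} \cos{\left(x y \right)} + \frac{4 x^{2}}{3} - \frac{8 x y^{3} \cos{\left(x y \right)}}{3} + 4 x y^{2} \cos{\left(x \right)} + 16 x y \cos^{2}{\left(x y \right)} + \frac{8 x y \cos{\left(x y \right)}}{3} - 24 x \cos{\left(x \right)} \cos{\left(x y \right)} - 4 x \cos{\left(x \right)} + \frac{4 y^{2} \cos^{2}{\left(x y \right)}}{3} - 4 y \cos{\left(x \right)} \cos{\left(x y \right)} + 3 \cos^{2}{\left(x \right)}.
Matching coefficients of the independent functions:
(each divided by its leading coefficient; functions giving the same equation are listed together)
  [x^{2}]:  A^{2} - 1 = 0
  [x \cos{\left(x \right)}]:  A C + 3 = 0
  [x^{2} y^{2}, x^{3} y]:  A B + 1 = 0
  [x^{2} y^{4}, x^{3} y^{3}, x^{4} y^{2}]:  B^{2} - 1 = 0
  [x^{2} \cos{\left(x y \right)}, x y \cos{\left(x y \right)}]:  A D - 2 = 0
  [x^{2} \cos^{2}{\left(x y \right)}, y^{2} \cos^{2}{\left(x y \right)}, x y \cos^{2}{\left(x y \right)}]:  D^{2} - 4 = 0
  [x y^{2} \cos{\left(x \right)}, x^{2} y \cos{\left(x \right)}]:  B C - 3 = 0
  [x y^{3} \cos{\left(x y \right)}, x^{2} y^{2} \cos{\left(x y \right)}, x^{3} y \cos{\left(x y \right)}]:  B D + 2 = 0
  [x \cos{\left(x \right)} \cos{\left(x y \right)}, y \cos{\left(x \right)} \cos{\left(x y \right)}]:  C D + 6 = 0
  [\cos^{2}{\left(x \right)}]:  C^{2} - 9 = 0
These equations allow (A, B, C, D) = (-1, 1, 3, -2) or (1, -1, -3, 2).
Impose the point condition(s):
  u(1, 0) = 1 - 3 \sin{\left(1 \right)}  ⟹  A + C \sin{\left(1 \right)} = 1 - 3 \sin{\left(1 \right)}
Only A = 1, B = -1, C = -3, D = 2 satisfies everything.
Hence u(x, y) = - x^{2} y^{2} + x^{2} - 3 \sin{\left(x \right)} + 2 \sin{\left(x y \right)}.

Answer: u(x, y) = - x^{2} y^{2} + x^{2} - 3 \sin{\left(x \right)} + 2 \sin{\left(x y \right)}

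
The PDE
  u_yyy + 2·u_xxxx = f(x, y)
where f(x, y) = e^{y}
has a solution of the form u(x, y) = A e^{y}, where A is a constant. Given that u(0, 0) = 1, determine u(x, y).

Substitute the ansatz u = A e^{y} into the left-hand side.
Derivatives of the ansatz:
  u_yyy = A e^{y}
  u_xxxx = 0
Term by term:
  u_yyy = A e^{y}
  2·u_xxxx = 0
So the left-hand side equals
  A e^{y}
This must equal f(x, y) = e^{y} identically.
Matching coefficients of the independent functions:
  [e^{y}]:  A = 1
Solving: A = 1.
Check against the point condition:
  u(0, 0) = 1  ⟹  A = 1  ✓
Hence u(x, y) = e^{y}.

Answer: u(x, y) = e^{y}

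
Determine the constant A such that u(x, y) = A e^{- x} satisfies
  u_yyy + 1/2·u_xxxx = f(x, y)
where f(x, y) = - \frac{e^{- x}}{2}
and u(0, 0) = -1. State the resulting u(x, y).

Substitute the ansatz u = A e^{- x} into the left-hand side.
Derivatives of the ansatz:
  u_yyy = 0
  u_xxxx = A e^{- x}
Term by term:
  u_yyy = 0
  1/2·u_xxxx = \frac{A e^{- x}}{2}
So the left-hand side equals
  \frac{A e^{- x}}{2}
This must equal f(x, y) = - \frac{e^{- x}}{2} identically.
Matching coefficients of the independent functions:
  [e^{- x}]:  \frac{A}{2} = - \frac{1}{2}
Solving: A = -1.
Check against the point condition:
  u(0, 0) = -1  ⟹  A = -1  ✓
Hence u(x, y) = - e^{- x}.

Answer: u(x, y) = - e^{- x}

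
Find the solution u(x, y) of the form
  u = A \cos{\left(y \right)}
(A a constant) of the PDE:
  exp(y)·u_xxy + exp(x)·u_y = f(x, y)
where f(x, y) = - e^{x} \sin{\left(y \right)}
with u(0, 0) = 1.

Substitute the ansatz u = A \cos{\left(y \right)} into the left-hand side.
Derivatives of the ansatz:
  u_xxy = 0
  u_y = - A \sin{\left(y \right)}
Term by term:
  exp(y)·u_xxy = 0
  exp(x)·u_y = - A e^{x} \sin{\left(y \right)}
So the left-hand side equals
  - A e^{x} \sin{\left(y \right)}
This must equal f(x, y) = - e^{x} \sin{\left(y \right)} identically.
Matching coefficients of the independent functions:
  [e^{x} \sin{\left(y \right)}]:  - A = -1
Solving: A = 1.
Check against the point condition:
  u(0, 0) = 1  ⟹  A = 1  ✓
Hence u(x, y) = \cos{\left(y \right)}.

Answer: u(x, y) = \cos{\left(y \right)}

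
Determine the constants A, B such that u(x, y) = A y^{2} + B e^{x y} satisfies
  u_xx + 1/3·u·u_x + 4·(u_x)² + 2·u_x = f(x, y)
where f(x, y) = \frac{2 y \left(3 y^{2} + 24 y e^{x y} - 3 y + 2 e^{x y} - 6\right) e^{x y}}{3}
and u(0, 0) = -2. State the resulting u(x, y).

Substitute the ansatz u = A y^{2} + B e^{x y} into the left-hand side.
Derivatives of the ansatz:
  u_xx = B y^{2} e^{x y}
  u_x = B y e^{x y}
Term by term:
  u_xx = B y^{2} e^{x y}
  1/3·u·u_x = \frac{A B y^{3} e^{x y}}{3} + \frac{B^{2} y e^{2 x y}}{3}
  4·(u_x)² = 4 B^{2} y^{2} e^{2 x y}
  2·u_x = 2 B y e^{x y}
So the left-hand side equals
  \frac{A B y^{3} e^{x y}}{3} + 4 B^{2} y^{2} e^{2 x y} + \frac{B^{2} y e^{2 x y}}{3} + B y^{2} e^{x y} + 2 B y e^{x y}
This must equal f(x, y) identically; expanded, f = 2 y^{3} e^{x y} + 16 y^{2} e^{2 x y} - 2 y^{2} e^{x y} + \frac{4 y e^{2 x y}}{3} - 4 y e^{x y}.
Matching coefficients of the independent functions:
  [y e^{x y}]:  2 B = -4
  [y e^{2 x y}]:  \frac{B^{2}}{3} = \frac{4}{3}
  [y^{2} e^{x y}]:  B = -2
  [y^{2} e^{2 x y}]:  4 B^{2} = 16
  [y^{3} e^{x y}]:  \frac{A B}{3} = 2
Solving: A = -3, B = -2.
Check against the point condition:
  u(0, 0) = -2  ⟹  B = -2  ✓
Hence u(x, y) = - 3 y^{2} - 2 e^{x y}.

Answer: u(x, y) = - 3 y^{2} - 2 e^{x y}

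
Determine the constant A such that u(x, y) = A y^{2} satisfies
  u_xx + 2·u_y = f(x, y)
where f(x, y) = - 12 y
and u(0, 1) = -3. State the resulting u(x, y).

Answer: u(x, y) = - 3 y^{2}

Derivation:
Substitute the ansatz u = A y^{2} into the left-hand side.
Derivatives of the ansatz:
  u_xx = 0
  u_y = 2 A y
Term by term:
  u_xx = 0
  2·u_y = 4 A y
So the left-hand side equals
  4 A y
This must equal f(x, y) = - 12 y identically.
Matching coefficients of the independent functions:
  [y]:  4 A = -12
Solving: A = -3.
Check against the point condition:
  u(0, 1) = -3  ⟹  A = -3  ✓
Hence u(x, y) = - 3 y^{2}.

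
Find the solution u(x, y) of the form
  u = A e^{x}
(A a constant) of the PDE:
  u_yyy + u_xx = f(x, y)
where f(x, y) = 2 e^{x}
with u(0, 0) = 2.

Substitute the ansatz u = A e^{x} into the left-hand side.
Derivatives of the ansatz:
  u_yyy = 0
  u_xx = A e^{x}
Term by term:
  u_yyy = 0
  u_xx = A e^{x}
So the left-hand side equals
  A e^{x}
This must equal f(x, y) = 2 e^{x} identically.
Matching coefficients of the independent functions:
  [e^{x}]:  A = 2
Solving: A = 2.
Check against the point condition:
  u(0, 0) = 2  ⟹  A = 2  ✓
Hence u(x, y) = 2 e^{x}.

Answer: u(x, y) = 2 e^{x}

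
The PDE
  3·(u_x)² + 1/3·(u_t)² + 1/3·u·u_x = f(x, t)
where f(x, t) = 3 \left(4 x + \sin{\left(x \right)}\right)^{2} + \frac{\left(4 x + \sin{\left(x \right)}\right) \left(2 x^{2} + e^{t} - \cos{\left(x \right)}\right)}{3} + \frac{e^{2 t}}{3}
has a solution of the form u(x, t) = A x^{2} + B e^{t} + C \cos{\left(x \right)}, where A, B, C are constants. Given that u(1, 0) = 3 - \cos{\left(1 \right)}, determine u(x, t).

Substitute the ansatz u = A x^{2} + B e^{t} + C \cos{\left(x \right)} into the left-hand side.
Derivatives of the ansatz:
  u_x = 2 A x - C \sin{\left(x \right)}
  u_t = B e^{t}
Term by term:
  3·(u_x)² = 12 A^{2} x^{2} - 12 A C x \sin{\left(x \right)} + 3 C^{2} \sin^{2}{\left(x \right)}
  1/3·(u_t)² = \frac{B^{2} e^{2 t}}{3}
  1/3·u·u_x = \frac{2 A^{2} x^{3}}{3} + \frac{2 A B x e^{t}}{3} - \frac{A C x^{2} \sin{\left(x \right)}}{3} + \frac{2 A C x \cos{\left(x \right)}}{3} - \frac{B C e^{t} \sin{\left(x \right)}}{3} - \frac{C^{2} \sin{\left(x \right)} \cos{\left(x \right)}}{3}
So the left-hand side equals
  \frac{2 A^{2} x^{3}}{3} + 12 A^{2} x^{2} + \frac{2 A B x e^{t}}{3} - \frac{A C x^{2} \sin{\left(x \right)}}{3} - 12 A C x \sin{\left(x \right)} + \frac{2 A C x \cos{\left(x \right)}}{3} + \frac{B^{2} e^{2 t}}{3} - \frac{B C e^{t} \sin{\left(x \right)}}{3} + 3 C^{2} \sin^{2}{\left(x \right)} - \frac{C^{2} \sin{\left(x \right)} \cos{\left(x \right)}}{3}
This must equal f(x, t) identically; expanded, f = \frac{8 x^{3}}{3} + \frac{2 x^{2} \sin{\left(x \right)}}{3} + 48 x^{2} + \frac{4 x e^{t}}{3} + 24 x \sin{\left(x \right)} - \frac{4 x \cos{\left(x \right)}}{3} + \frac{e^{2 t}}{3} + \frac{e^{t} \sin{\left(x \right)}}{3} + 3 \sin^{2}{\left(x \right)} - \frac{\sin{\left(x \right)} \cos{\left(x \right)}}{3}.
Matching coefficients of the independent functions:
  [x^{2}]:  12 A^{2} = 48
  [x^{3}]:  \frac{2 A^{2}}{3} = \frac{8}{3}
  [x e^{t}]:  \frac{2 A B}{3} = \frac{4}{3}
  [x \sin{\left(x \right)}]:  - 12 A C = 24
  [x \cos{\left(x \right)}]:  \frac{2 A C}{3} = - \frac{4}{3}
  [x^{2} \sin{\left(x \right)}]:  - \frac{A C}{3} = \frac{2}{3}
  [e^{t} \sin{\left(x \right)}]:  - \frac{B C}{3} = \frac{1}{3}
  [\sin{\left(x \right)} \cos{\left(x \right)}]:  - \frac{C^{2}}{3} = - \frac{1}{3}
  [e^{2 t}]:  \frac{B^{2}}{3} = \frac{1}{3}
  [\sin^{2}{\left(x \right)}]:  3 C^{2} = 3
These equations allow (A, B, C) = (-2, -1, 1) or (2, 1, -1).
Impose the point condition(s):
  u(1, 0) = 3 - \cos{\left(1 \right)}  ⟹  A + B + C \cos{\left(1 \right)} = 3 - \cos{\left(1 \right)}
Only A = 2, B = 1, C = -1 satisfies everything.
Hence u(x, t) = 2 x^{2} + e^{t} - \cos{\left(x \right)}.

Answer: u(x, t) = 2 x^{2} + e^{t} - \cos{\left(x \right)}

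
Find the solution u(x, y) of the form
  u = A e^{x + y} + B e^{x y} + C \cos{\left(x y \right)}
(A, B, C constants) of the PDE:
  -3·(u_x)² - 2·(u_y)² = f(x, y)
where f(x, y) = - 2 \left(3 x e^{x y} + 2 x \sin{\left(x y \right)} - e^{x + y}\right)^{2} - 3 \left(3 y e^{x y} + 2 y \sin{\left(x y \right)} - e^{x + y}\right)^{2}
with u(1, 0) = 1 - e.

Substitute the ansatz u = A e^{x + y} + B e^{x y} + C \cos{\left(x y \right)} into the left-hand side.
Derivatives of the ansatz:
  u_x = A e^{x} e^{y} + B y e^{x y} - C y \sin{\left(x y \right)}
  u_y = A e^{x} e^{y} + B x e^{x y} - C x \sin{\left(x y \right)}
Term by term:
  -3·(u_x)² = - 3 A^{2} e^{2 x} e^{2 y} - 6 A B y e^{x} e^{y} e^{x y} + 6 A C y e^{x} e^{y} \sin{\left(x y \right)} - 3 B^{2} y^{2} e^{2 x y} + 6 B C y^{2} e^{x y} \sin{\left(x y \right)} - 3 C^{2} y^{2} \sin^{2}{\left(x y \right)}
  -2·(u_y)² = - 2 A^{2} e^{2 x} e^{2 y} - 4 A B x e^{x} e^{y} e^{x y} + 4 A C x e^{x} e^{y} \sin{\left(x y \right)} - 2 B^{2} x^{2} e^{2 x y} + 4 B C x^{2} e^{x y} \sin{\left(x y \right)} - 2 C^{2} x^{2} \sin^{2}{\left(x y \right)}
So the left-hand side equals
  - 5 A^{2} e^{2 x} e^{2 y} - 4 A B x e^{x} e^{y} e^{x y} - 6 A B y e^{x} e^{y} e^{x y} + 4 A C x e^{x} e^{y} \sin{\left(x y \right)} + 6 A C y e^{x} e^{y} \sin{\left(x y \right)} - 2 B^{2} x^{2} e^{2 x y} - 3 B^{2} y^{2} e^{2 x y} + 4 B C x^{2} e^{x y} \sin{\left(x y \right)} + 6 B C y^{2} e^{x y} \sin{\left(x y \right)} - 2 C^{2} x^{2} \sin^{2}{\left(x y \right)} - 3 C^{2} y^{2} \sin^{2}{\left(x y \right)}
This must equal f(x, y) identically; expanded, f = - 18 x^{2} e^{2 x y} - 24 x^{2} e^{x y} \sin{\left(x y \right)} - 8 x^{2} \sin^{2}{\left(x y \right)} + 12 x e^{x} e^{y} e^{x y} + 8 x e^{x} e^{y} \sin{\left(x y \right)} - 27 y^{2} e^{2 x y} - 36 y^{2} e^{x y} \sin{\left(x y \right)} - 12 y^{2} \sin^{2}{\left(x y \right)} + 18 y e^{x} e^{y} e^{x y} + 12 y e^{x} e^{y} \sin{\left(x y \right)} - 5 e^{2 x} e^{2 y}.
Matching coefficients of the independent functions:
  [x^{2} e^{2 x y}]:  - 2 B^{2} = -18
  [x^{2} \sin^{2}{\left(x y \right)}]:  - 2 C^{2} = -8
  [y^{2} e^{2 x y}]:  - 3 B^{2} = -27
  [y^{2} \sin^{2}{\left(x y \right)}]:  - 3 C^{2} = -12
  [e^{2 x} e^{2 y}]:  - 5 A^{2} = -5
  [x^{2} e^{x y} \sin{\left(x y \right)}]:  4 B C = -24
  [y^{2} e^{x y} \sin{\left(x y \right)}]:  6 B C = -36
  [x e^{x} e^{y} e^{x y}]:  - 4 A B = 12
  [x e^{x} e^{y} \sin{\left(x y \right)}]:  4 A C = 8
  [y e^{x} e^{y} e^{x y}]:  - 6 A B = 18
  [y e^{x} e^{y} \sin{\left(x y \right)}]:  6 A C = 12
These equations allow (A, B, C) = (-1, 3, -2) or (1, -3, 2).
Impose the point condition(s):
  u(1, 0) = 1 - e  ⟹  e A + B + C = 1 - e
Only A = -1, B = 3, C = -2 satisfies everything.
Hence u(x, y) = 3 e^{x y} - e^{x + y} - 2 \cos{\left(x y \right)}.

Answer: u(x, y) = 3 e^{x y} - e^{x + y} - 2 \cos{\left(x y \right)}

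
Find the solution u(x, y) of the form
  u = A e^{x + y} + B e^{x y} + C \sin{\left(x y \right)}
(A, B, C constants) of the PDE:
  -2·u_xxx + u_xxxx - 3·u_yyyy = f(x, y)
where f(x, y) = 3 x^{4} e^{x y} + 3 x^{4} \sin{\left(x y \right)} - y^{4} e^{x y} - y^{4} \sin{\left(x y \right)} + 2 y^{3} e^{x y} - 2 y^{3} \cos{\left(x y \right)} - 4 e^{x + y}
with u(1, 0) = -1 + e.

Substitute the ansatz u = A e^{x + y} + B e^{x y} + C \sin{\left(x y \right)} into the left-hand side.
Derivatives of the ansatz:
  u_xxx = A e^{x} e^{y} + B y^{3} e^{x y} - C y^{3} \cos{\left(x y \right)}
  u_xxxx = A e^{x} e^{y} + B y^{4} e^{x y} + C y^{4} \sin{\left(x y \right)}
  u_yyyy = A e^{x} e^{y} + B x^{4} e^{x y} + C x^{4} \sin{\left(x y \right)}
Term by term:
  -2·u_xxx = - 2 A e^{x} e^{y} - 2 B y^{3} e^{x y} + 2 C y^{3} \cos{\left(x y \right)}
  u_xxxx = A e^{x} e^{y} + B y^{4} e^{x y} + C y^{4} \sin{\left(x y \right)}
  -3·u_yyyy = - 3 A e^{x} e^{y} - 3 B x^{4} e^{x y} - 3 C x^{4} \sin{\left(x y \right)}
So the left-hand side equals
  - 4 A e^{x} e^{y} - 3 B x^{4} e^{x y} + B y^{4} e^{x y} - 2 B y^{3} e^{x y} - 3 C x^{4} \sin{\left(x y \right)} + C y^{4} \sin{\left(x y \right)} + 2 C y^{3} \cos{\left(x y \right)}
This must equal f(x, y) identically; expanded, f = 3 x^{4} e^{x y} + 3 x^{4} \sin{\left(x y \right)} - y^{4} e^{x y} - y^{4} \sin{\left(x y \right)} + 2 y^{3} e^{x y} - 2 y^{3} \cos{\left(x y \right)} - 4 e^{x} e^{y}.
Matching coefficients of the independent functions:
  [x^{4} e^{x y}]:  - 3 B = 3
  [x^{4} \sin{\left(x y \right)}]:  - 3 C = 3
  [y^{3} e^{x y}]:  - 2 B = 2
  [y^{3} \cos{\left(x y \right)}]:  2 C = -2
  [y^{4} e^{x y}]:  B = -1
  [y^{4} \sin{\left(x y \right)}]:  C = -1
  [e^{x} e^{y}]:  - 4 A = -4
Solving: A = 1, B = -1, C = -1.
Check against the point condition:
  u(1, 0) = -1 + e  ⟹  e A + B = -1 + e  ✓
Hence u(x, y) = - e^{x y} + e^{x + y} - \sin{\left(x y \right)}.

Answer: u(x, y) = - e^{x y} + e^{x + y} - \sin{\left(x y \right)}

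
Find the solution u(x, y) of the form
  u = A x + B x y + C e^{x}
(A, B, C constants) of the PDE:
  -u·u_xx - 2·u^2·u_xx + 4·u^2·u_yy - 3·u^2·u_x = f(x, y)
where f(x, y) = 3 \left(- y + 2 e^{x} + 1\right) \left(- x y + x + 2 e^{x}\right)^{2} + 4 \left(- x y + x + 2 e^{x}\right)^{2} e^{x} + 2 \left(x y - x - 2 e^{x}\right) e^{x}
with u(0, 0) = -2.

Answer: u(x, y) = x y - x - 2 e^{x}

Derivation:
Substitute the ansatz u = A x + B x y + C e^{x} into the left-hand side.
Derivatives of the ansatz:
  u_xx = C e^{x}
  u_yy = 0
  u_x = A + B y + C e^{x}
Term by term:
  -u·u_xx = - A C x e^{x} - B C x y e^{x} - C^{2} e^{2 x}
  -2·u^2·u_xx = - 2 A^{2} C x^{2} e^{x} - 4 A B C x^{2} y e^{x} - 4 A C^{2} x e^{2 x} - 2 B^{2} C x^{2} y^{2} e^{x} - 4 B C^{2} x y e^{2 x} - 2 C^{3} e^{3 x}
  4·u^2·u_yy = 0
  -3·u^2·u_x = - 3 A^{3} x^{2} - 9 A^{2} B x^{2} y - 3 A^{2} C x^{2} e^{x} - 6 A^{2} C x e^{x} - 9 A B^{2} x^{2} y^{2} - 6 A B C x^{2} y e^{x} - 12 A B C x y e^{x} - 6 A C^{2} x e^{2 x} - 3 A C^{2} e^{2 x} - 3 B^{3} x^{2} y^{3} - 3 B^{2} C x^{2} y^{2} e^{x} - 6 B^{2} C x y^{2} e^{x} - 6 B C^{2} x y e^{2 x} - 3 B C^{2} y e^{2 x} - 3 C^{3} e^{3 x}
So the left-hand side equals
  - 3 A^{3} x^{2} - 9 A^{2} B x^{2} y - 5 A^{2} C x^{2} e^{x} - 6 A^{2} C x e^{x} - 9 A B^{2} x^{2} y^{2} - 10 A B C x^{2} y e^{x} - 12 A B C x y e^{x} - 10 A C^{2} x e^{2 x} - 3 A C^{2} e^{2 x} - A C x e^{x} - 3 B^{3} x^{2} y^{3} - 5 B^{2} C x^{2} y^{2} e^{x} - 6 B^{2} C x y^{2} e^{x} - 10 B C^{2} x y e^{2 x} - 3 B C^{2} y e^{2 x} - B C x y e^{x} - 5 C^{3} e^{3 x} - C^{2} e^{2 x}
This must equal f(x, y) identically; expanded, f = - 3 x^{2} y^{3} + 10 x^{2} y^{2} e^{x} + 9 x^{2} y^{2} - 20 x^{2} y e^{x} - 9 x^{2} y + 10 x^{2} e^{x} + 3 x^{2} + 12 x y^{2} e^{x} - 40 x y e^{2 x} - 22 x y e^{x} + 40 x e^{2 x} + 10 x e^{x} - 12 y e^{2 x} + 40 e^{3 x} + 8 e^{2 x}.
Matching coefficients of the independent functions:
(each divided by its leading coefficient; functions giving the same equation are listed together)
  [x^{2}]:  A^{3} + 1 = 0
  [x e^{x}]:  A^{2} C + \frac{A C}{6} + \frac{5}{3} = 0
  [x e^{2 x}]:  A C^{2} + 4 = 0
  [x^{2} y]:  A^{2} B - 1 = 0
  [x^{2} y^{2}]:  A B^{2} + 1 = 0
  [x^{2} y^{3}]:  B^{3} - 1 = 0
  [x^{2} e^{x}]:  A^{2} C + 2 = 0
  [y e^{2 x}, x y e^{2 x}]:  B C^{2} - 4 = 0
  [x y e^{x}]:  A B C + \frac{B C}{12} - \frac{11}{6} = 0
  [x y^{2} e^{x}, x^{2} y^{2} e^{x}]:  B^{2} C + 2 = 0
  [x^{2} y e^{x}]:  A B C - 2 = 0
  [e^{2 x}]:  A C^{2} + \frac{C^{2}}{3} + \frac{8}{3} = 0
  [e^{3 x}]:  C^{3} + 8 = 0
Solving: A = -1, B = 1, C = -2.
Check against the point condition:
  u(0, 0) = -2  ⟹  C = -2  ✓
Hence u(x, y) = x y - x - 2 e^{x}.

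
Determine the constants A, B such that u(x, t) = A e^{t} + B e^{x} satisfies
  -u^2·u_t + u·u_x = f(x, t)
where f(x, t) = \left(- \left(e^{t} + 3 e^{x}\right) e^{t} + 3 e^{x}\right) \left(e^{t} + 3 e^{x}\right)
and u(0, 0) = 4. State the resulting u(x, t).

Substitute the ansatz u = A e^{t} + B e^{x} into the left-hand side.
Derivatives of the ansatz:
  u_t = A e^{t}
  u_x = B e^{x}
Term by term:
  -u^2·u_t = - A^{3} e^{3 t} - 2 A^{2} B e^{2 t} e^{x} - A B^{2} e^{t} e^{2 x}
  u·u_x = A B e^{t} e^{x} + B^{2} e^{2 x}
So the left-hand side equals
  - A^{3} e^{3 t} - 2 A^{2} B e^{2 t} e^{x} - A B^{2} e^{t} e^{2 x} + A B e^{t} e^{x} + B^{2} e^{2 x}
This must equal f(x, t) identically; expanded, f = - e^{3 t} - 6 e^{2 t} e^{x} - 9 e^{t} e^{2 x} + 3 e^{t} e^{x} + 9 e^{2 x}.
Matching coefficients of the independent functions:
  [e^{t} e^{x}]:  A B = 3
  [e^{t} e^{2 x}]:  - A B^{2} = -9
  [e^{2 t} e^{x}]:  - 2 A^{2} B = -6
  [e^{3 t}]:  - A^{3} = -1
  [e^{2 x}]:  B^{2} = 9
Solving: A = 1, B = 3.
Check against the point condition:
  u(0, 0) = 4  ⟹  A + B = 4  ✓
Hence u(x, t) = e^{t} + 3 e^{x}.

Answer: u(x, t) = e^{t} + 3 e^{x}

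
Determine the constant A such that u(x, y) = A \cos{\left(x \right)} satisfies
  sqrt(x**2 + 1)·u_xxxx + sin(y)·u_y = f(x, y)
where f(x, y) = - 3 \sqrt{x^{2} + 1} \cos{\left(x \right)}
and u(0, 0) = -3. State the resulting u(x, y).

Substitute the ansatz u = A \cos{\left(x \right)} into the left-hand side.
Derivatives of the ansatz:
  u_xxxx = A \cos{\left(x \right)}
  u_y = 0
Term by term:
  sqrt(x**2 + 1)·u_xxxx = A \sqrt{x^{2} + 1} \cos{\left(x \right)}
  sin(y)·u_y = 0
So the left-hand side equals
  A \sqrt{x^{2} + 1} \cos{\left(x \right)}
This must equal f(x, y) = - 3 \sqrt{x^{2} + 1} \cos{\left(x \right)} identically.
Matching coefficients of the independent functions:
  [\sqrt{x^{2} + 1} \cos{\left(x \right)}]:  A = -3
Solving: A = -3.
Check against the point condition:
  u(0, 0) = -3  ⟹  A = -3  ✓
Hence u(x, y) = - 3 \cos{\left(x \right)}.

Answer: u(x, y) = - 3 \cos{\left(x \right)}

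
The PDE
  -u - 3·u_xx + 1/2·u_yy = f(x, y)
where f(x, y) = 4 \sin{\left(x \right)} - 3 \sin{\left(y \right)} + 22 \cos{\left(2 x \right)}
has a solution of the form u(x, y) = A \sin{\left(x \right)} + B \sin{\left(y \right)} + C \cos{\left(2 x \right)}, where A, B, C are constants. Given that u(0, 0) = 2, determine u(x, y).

Substitute the ansatz u = A \sin{\left(x \right)} + B \sin{\left(y \right)} + C \cos{\left(2 x \right)} into the left-hand side.
Derivatives of the ansatz:
  u_xx = - A \sin{\left(x \right)} - 4 C \cos{\left(2 x \right)}
  u_yy = - B \sin{\left(y \right)}
Term by term:
  -u = - A \sin{\left(x \right)} - B \sin{\left(y \right)} - C \cos{\left(2 x \right)}
  -3·u_xx = 3 A \sin{\left(x \right)} + 12 C \cos{\left(2 x \right)}
  1/2·u_yy = - \frac{B \sin{\left(y \right)}}{2}
So the left-hand side equals
  2 A \sin{\left(x \right)} - \frac{3 B \sin{\left(y \right)}}{2} + 11 C \cos{\left(2 x \right)}
This must equal f(x, y) = 4 \sin{\left(x \right)} - 3 \sin{\left(y \right)} + 22 \cos{\left(2 x \right)} identically.
Matching coefficients of the independent functions:
  [\sin{\left(x \right)}]:  2 A = 4
  [\sin{\left(y \right)}]:  - \frac{3 B}{2} = -3
  [\cos{\left(2 x \right)}]:  11 C = 22
Solving: A = 2, B = 2, C = 2.
Check against the point condition:
  u(0, 0) = 2  ⟹  C = 2  ✓
Hence u(x, y) = 2 \sin{\left(x \right)} + 2 \sin{\left(y \right)} + 2 \cos{\left(2 x \right)}.

Answer: u(x, y) = 2 \sin{\left(x \right)} + 2 \sin{\left(y \right)} + 2 \cos{\left(2 x \right)}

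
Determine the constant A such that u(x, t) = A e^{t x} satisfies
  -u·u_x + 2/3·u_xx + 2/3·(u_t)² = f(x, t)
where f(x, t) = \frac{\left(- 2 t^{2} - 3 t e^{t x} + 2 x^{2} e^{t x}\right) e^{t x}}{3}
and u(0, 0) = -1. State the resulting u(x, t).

Substitute the ansatz u = A e^{t x} into the left-hand side.
Derivatives of the ansatz:
  u_x = A t e^{t x}
  u_xx = A t^{2} e^{t x}
  u_t = A x e^{t x}
Term by term:
  -u·u_x = - A^{2} t e^{2 t x}
  2/3·u_xx = \frac{2 A t^{2} e^{t x}}{3}
  2/3·(u_t)² = \frac{2 A^{2} x^{2} e^{2 t x}}{3}
So the left-hand side equals
  - A^{2} t e^{2 t x} + \frac{2 A^{2} x^{2} e^{2 t x}}{3} + \frac{2 A t^{2} e^{t x}}{3}
This must equal f(x, t) identically; expanded, f = - \frac{2 t^{2} e^{t x}}{3} - t e^{2 t x} + \frac{2 x^{2} e^{2 t x}}{3}.
Matching coefficients of the independent functions:
  [t e^{2 t x}]:  - A^{2} = -1
  [t^{2} e^{t x}]:  \frac{2 A}{3} = - \frac{2}{3}
  [x^{2} e^{2 t x}]:  \frac{2 A^{2}}{3} = \frac{2}{3}
Solving: A = -1.
Check against the point condition:
  u(0, 0) = -1  ⟹  A = -1  ✓
Hence u(x, t) = - e^{t x}.

Answer: u(x, t) = - e^{t x}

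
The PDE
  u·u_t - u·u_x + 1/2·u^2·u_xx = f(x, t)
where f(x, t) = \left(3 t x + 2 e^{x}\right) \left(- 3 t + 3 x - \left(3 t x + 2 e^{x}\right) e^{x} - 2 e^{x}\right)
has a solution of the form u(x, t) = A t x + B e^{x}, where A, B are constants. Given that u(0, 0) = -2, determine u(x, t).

Answer: u(x, t) = - 3 t x - 2 e^{x}

Derivation:
Substitute the ansatz u = A t x + B e^{x} into the left-hand side.
Derivatives of the ansatz:
  u_t = A x
  u_x = A t + B e^{x}
  u_xx = B e^{x}
Term by term:
  u·u_t = A^{2} t x^{2} + A B x e^{x}
  -u·u_x = - A^{2} t^{2} x - A B t x e^{x} - A B t e^{x} - B^{2} e^{2 x}
  1/2·u^2·u_xx = \frac{A^{2} B t^{2} x^{2} e^{x}}{2} + A B^{2} t x e^{2 x} + \frac{B^{3} e^{3 x}}{2}
So the left-hand side equals
  \frac{A^{2} B t^{2} x^{2} e^{x}}{2} - A^{2} t^{2} x + A^{2} t x^{2} + A B^{2} t x e^{2 x} - A B t x e^{x} - A B t e^{x} + A B x e^{x} + \frac{B^{3} e^{3 x}}{2} - B^{2} e^{2 x}
This must equal f(x, t) identically; expanded, f = - 9 t^{2} x^{2} e^{x} - 9 t^{2} x + 9 t x^{2} - 12 t x e^{2 x} - 6 t x e^{x} - 6 t e^{x} + 6 x e^{x} - 4 e^{3 x} - 4 e^{2 x}.
Matching coefficients of the independent functions:
  [t x^{2}]:  A^{2} = 9
  [t e^{x}, t x e^{x}]:  - A B = -6
  [t^{2} x]:  - A^{2} = -9
  [x e^{x}]:  A B = 6
  [t x e^{2 x}]:  A B^{2} = -12
  [t^{2} x^{2} e^{x}]:  \frac{A^{2} B}{2} = -9
  [e^{2 x}]:  - B^{2} = -4
  [e^{3 x}]:  \frac{B^{3}}{2} = -4
Solving: A = -3, B = -2.
Check against the point condition:
  u(0, 0) = -2  ⟹  B = -2  ✓
Hence u(x, t) = - 3 t x - 2 e^{x}.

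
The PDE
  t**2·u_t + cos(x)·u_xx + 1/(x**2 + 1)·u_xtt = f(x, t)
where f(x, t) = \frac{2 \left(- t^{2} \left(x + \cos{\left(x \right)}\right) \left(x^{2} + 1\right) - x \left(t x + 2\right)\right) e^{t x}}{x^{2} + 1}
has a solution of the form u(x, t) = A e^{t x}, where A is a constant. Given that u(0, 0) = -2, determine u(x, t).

Substitute the ansatz u = A e^{t x} into the left-hand side.
Derivatives of the ansatz:
  u_t = A x e^{t x}
  u_xx = A t^{2} e^{t x}
  u_xtt = A t x^{2} e^{t x} + 2 A x e^{t x}
Term by term:
  t**2·u_t = A t^{2} x e^{t x}
  cos(x)·u_xx = A t^{2} e^{t x} \cos{\left(x \right)}
  1/(x**2 + 1)·u_xtt = \frac{A t x^{2} e^{t x}}{x^{2} + 1} + \frac{2 A x e^{t x}}{x^{2} + 1}
So the left-hand side equals
  A t^{2} x e^{t x} + A t^{2} e^{t x} \cos{\left(x \right)} + \frac{A t x^{2} e^{t x}}{x^{2} + 1} + \frac{2 A x e^{t x}}{x^{2} + 1}
This must equal f(x, t) identically; expanded, f = - 2 t^{2} x e^{t x} - 2 t^{2} e^{t x} \cos{\left(x \right)} - \frac{2 t x^{2} e^{t x}}{x^{2} + 1} - \frac{4 x e^{t x}}{x^{2} + 1}.
Matching coefficients of the independent functions:
  [t^{2} x e^{t x}, t^{2} e^{t x} \cos{\left(x \right)}, \frac{t x^{2} e^{t x}}{x^{2} + 1}]:  A = -2
  [\frac{x e^{t x}}{x^{2} + 1}]:  2 A = -4
Solving: A = -2.
Check against the point condition:
  u(0, 0) = -2  ⟹  A = -2  ✓
Hence u(x, t) = - 2 e^{t x}.

Answer: u(x, t) = - 2 e^{t x}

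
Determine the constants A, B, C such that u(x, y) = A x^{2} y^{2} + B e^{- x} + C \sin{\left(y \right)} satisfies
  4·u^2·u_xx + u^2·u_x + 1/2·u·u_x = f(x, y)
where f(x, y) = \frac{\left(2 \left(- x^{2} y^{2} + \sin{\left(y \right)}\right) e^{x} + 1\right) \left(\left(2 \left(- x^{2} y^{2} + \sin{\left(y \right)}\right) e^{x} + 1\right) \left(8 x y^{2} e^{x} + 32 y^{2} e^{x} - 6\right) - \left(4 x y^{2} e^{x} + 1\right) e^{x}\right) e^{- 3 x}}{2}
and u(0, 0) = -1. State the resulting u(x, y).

Substitute the ansatz u = A x^{2} y^{2} + B e^{- x} + C \sin{\left(y \right)} into the left-hand side.
Derivatives of the ansatz:
  u_xx = 2 A y^{2} + B e^{- x}
  u_x = 2 A x y^{2} - B e^{- x}
Term by term:
  4·u^2·u_xx = 8 A^{3} x^{4} y^{6} + 4 A^{2} B x^{4} y^{4} e^{- x} + 16 A^{2} B x^{2} y^{4} e^{- x} + 16 A^{2} C x^{2} y^{4} \sin{\left(y \right)} + 8 A B^{2} x^{2} y^{2} e^{- 2 x} + 8 A B^{2} y^{2} e^{- 2 x} + 8 A B C x^{2} y^{2} e^{- x} \sin{\left(y \right)} + 16 A B C y^{2} e^{- x} \sin{\left(y \right)} + 8 A C^{2} y^{2} \sin^{2}{\left(y \right)} + 4 B^{3} e^{- 3 x} + 8 B^{2} C e^{- 2 x} \sin{\left(y \right)} + 4 B C^{2} e^{- x} \sin^{2}{\left(y \right)}
  u^2·u_x = 2 A^{3} x^{5} y^{6} - A^{2} B x^{4} y^{4} e^{- x} + 4 A^{2} B x^{3} y^{4} e^{- x} + 4 A^{2} C x^{3} y^{4} \sin{\left(y \right)} - 2 A B^{2} x^{2} y^{2} e^{- 2 x} + 2 A B^{2} x y^{2} e^{- 2 x} - 2 A B C x^{2} y^{2} e^{- x} \sin{\left(y \right)} + 4 A B C x y^{2} e^{- x} \sin{\left(y \right)} + 2 A C^{2} x y^{2} \sin^{2}{\left(y \right)} - B^{3} e^{- 3 x} - 2 B^{2} C e^{- 2 x} \sin{\left(y \right)} - B C^{2} e^{- x} \sin^{2}{\left(y \right)}
  1/2·u·u_x = A^{2} x^{3} y^{4} - \frac{A B x^{2} y^{2} e^{- x}}{2} + A B x y^{2} e^{- x} + A C x y^{2} \sin{\left(y \right)} - \frac{B^{2} e^{- 2 x}}{2} - \frac{B C e^{- x} \sin{\left(y \right)}}{2}
So the left-hand side equals
  2 A^{3} x^{5} y^{6} + 8 A^{3} x^{4} y^{6} + 3 A^{2} B x^{4} y^{4} e^{- x} + 4 A^{2} B x^{3} y^{4} e^{- x} + 16 A^{2} B x^{2} y^{4} e^{- x} + 4 A^{2} C x^{3} y^{4} \sin{\left(y \right)} + 16 A^{2} C x^{2} y^{4} \sin{\left(y \right)} + A^{2} x^{3} y^{4} + 6 A B^{2} x^{2} y^{2} e^{- 2 x} + 2 A B^{2} x y^{2} e^{- 2 x} + 8 A B^{2} y^{2} e^{- 2 x} + 6 A B C x^{2} y^{2} e^{- x} \sin{\left(y \right)} + 4 A B C x y^{2} e^{- x} \sin{\left(y \right)} + 16 A B C y^{2} e^{- x} \sin{\left(y \right)} - \frac{A B x^{2} y^{2} e^{- x}}{2} + A B x y^{2} e^{- x} + 2 A C^{2} x y^{2} \sin^{2}{\left(y \right)} + 8 A C^{2} y^{2} \sin^{2}{\left(y \right)} + A C x y^{2} \sin{\left(y \right)} + 3 B^{3} e^{- 3 x} + 6 B^{2} C e^{- 2 x} \sin{\left(y \right)} - \frac{B^{2} e^{- 2 x}}{2} + 3 B C^{2} e^{- x} \sin^{2}{\left(y \right)} - \frac{B C e^{- x} \sin{\left(y \right)}}{2}
This must equal f(x, y) identically; expanded, f = 16 x^{5} y^{6} + 64 x^{4} y^{6} - 12 x^{4} y^{4} e^{- x} - 32 x^{3} y^{4} \sin{\left(y \right)} + 4 x^{3} y^{4} - 16 x^{3} y^{4} e^{- x} - 128 x^{2} y^{4} \sin{\left(y \right)} - 64 x^{2} y^{4} e^{- x} + 24 x^{2} y^{2} e^{- x} \sin{\left(y \right)} + x^{2} y^{2} e^{- x} + 12 x^{2} y^{2} e^{- 2 x} + 16 x y^{2} \sin^{2}{\left(y \right)} - 4 x y^{2} \sin{\left(y \right)} + 16 x y^{2} e^{- x} \sin{\left(y \right)} - 2 x y^{2} e^{- x} + 4 x y^{2} e^{- 2 x} + 64 y^{2} \sin^{2}{\left(y \right)} + 64 y^{2} e^{- x} \sin{\left(y \right)} + 16 y^{2} e^{- 2 x} - 12 e^{- x} \sin^{2}{\left(y \right)} - e^{- x} \sin{\left(y \right)} - 12 e^{- 2 x} \sin{\left(y \right)} - \frac{e^{- 2 x}}{2} - 3 e^{- 3 x}.
Matching coefficients of the independent functions:
(each divided by its leading coefficient; functions giving the same equation are listed together)
  [x^{3} y^{4}]:  A^{2} - 4 = 0
  [x^{4} y^{6}, x^{5} y^{6}]:  A^{3} - 8 = 0
  [y^{2} e^{- 2 x}, x y^{2} e^{- 2 x}, x^{2} y^{2} e^{- 2 x}]:  A B^{2} - 2 = 0
  [y^{2} \sin^{2}{\left(y \right)}, x y^{2} \sin^{2}{\left(y \right)}]:  A C^{2} - 8 = 0
  [e^{- 2 x} \sin{\left(y \right)}]:  B^{2} C + 2 = 0
  [e^{- x} \sin{\left(y \right)}]:  B C - 2 = 0
  [e^{- x} \sin^{2}{\left(y \right)}]:  B C^{2} + 4 = 0
  [x y^{2} e^{- x}, x^{2} y^{2} e^{- x}]:  A B + 2 = 0
  [x y^{2} \sin{\left(y \right)}]:  A C + 4 = 0
  [x^{2} y^{4} e^{- x}, x^{3} y^{4} e^{- x}, x^{4} y^{4} e^{- x}]:  A^{2} B + 4 = 0
  [x^{2} y^{4} \sin{\left(y \right)}, x^{3} y^{4} \sin{\left(y \right)}]:  A^{2} C + 8 = 0
  [y^{2} e^{- x} \sin{\left(y \right)}, x y^{2} e^{- x} \sin{\left(y \right)}, x^{2} y^{2} e^{- x} \sin{\left(y \right)}]:  A B C - 4 = 0
  [e^{- 3 x}]:  B^{3} + 1 = 0
  [e^{- 2 x}]:  B^{2} - 1 = 0
Solving: A = 2, B = -1, C = -2.
Check against the point condition:
  u(0, 0) = -1  ⟹  B = -1  ✓
Hence u(x, y) = 2 x^{2} y^{2} - 2 \sin{\left(y \right)} - e^{- x}.

Answer: u(x, y) = 2 x^{2} y^{2} - 2 \sin{\left(y \right)} - e^{- x}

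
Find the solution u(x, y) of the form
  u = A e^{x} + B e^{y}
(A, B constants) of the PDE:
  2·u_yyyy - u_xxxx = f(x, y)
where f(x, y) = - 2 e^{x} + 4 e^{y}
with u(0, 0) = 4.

Substitute the ansatz u = A e^{x} + B e^{y} into the left-hand side.
Derivatives of the ansatz:
  u_yyyy = B e^{y}
  u_xxxx = A e^{x}
Term by term:
  2·u_yyyy = 2 B e^{y}
  -u_xxxx = - A e^{x}
So the left-hand side equals
  - A e^{x} + 2 B e^{y}
This must equal f(x, y) = - 2 e^{x} + 4 e^{y} identically.
Matching coefficients of the independent functions:
  [e^{x}]:  - A = -2
  [e^{y}]:  2 B = 4
Solving: A = 2, B = 2.
Check against the point condition:
  u(0, 0) = 4  ⟹  A + B = 4  ✓
Hence u(x, y) = 2 e^{x} + 2 e^{y}.

Answer: u(x, y) = 2 e^{x} + 2 e^{y}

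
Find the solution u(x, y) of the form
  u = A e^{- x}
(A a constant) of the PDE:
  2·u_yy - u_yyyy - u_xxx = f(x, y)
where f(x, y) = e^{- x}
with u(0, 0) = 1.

Answer: u(x, y) = e^{- x}

Derivation:
Substitute the ansatz u = A e^{- x} into the left-hand side.
Derivatives of the ansatz:
  u_yy = 0
  u_yyyy = 0
  u_xxx = - A e^{- x}
Term by term:
  2·u_yy = 0
  -u_yyyy = 0
  -u_xxx = A e^{- x}
So the left-hand side equals
  A e^{- x}
This must equal f(x, y) = e^{- x} identically.
Matching coefficients of the independent functions:
  [e^{- x}]:  A = 1
Solving: A = 1.
Check against the point condition:
  u(0, 0) = 1  ⟹  A = 1  ✓
Hence u(x, y) = e^{- x}.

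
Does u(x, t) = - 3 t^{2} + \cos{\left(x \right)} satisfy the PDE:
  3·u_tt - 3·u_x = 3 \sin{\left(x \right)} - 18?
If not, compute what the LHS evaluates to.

Answer: Yes

Derivation:
Evaluate each term of the left-hand side for u = - 3 t^{2} + \cos{\left(x \right)}.
Derivatives:
  u_tt = -6
  u_x = - \sin{\left(x \right)}
Terms:
  3·u_tt = -18
  -3·u_x = 3 \sin{\left(x \right)}
Sum: LHS = 3 \sin{\left(x \right)} - 18
This is exactly the given right-hand side, so u is a solution.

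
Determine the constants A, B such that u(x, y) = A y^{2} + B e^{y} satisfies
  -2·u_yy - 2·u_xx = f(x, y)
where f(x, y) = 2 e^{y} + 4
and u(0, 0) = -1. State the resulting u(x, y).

Answer: u(x, y) = - y^{2} - e^{y}

Derivation:
Substitute the ansatz u = A y^{2} + B e^{y} into the left-hand side.
Derivatives of the ansatz:
  u_yy = 2 A + B e^{y}
  u_xx = 0
Term by term:
  -2·u_yy = - 4 A - 2 B e^{y}
  -2·u_xx = 0
So the left-hand side equals
  - 4 A - 2 B e^{y}
This must equal f(x, y) = 2 e^{y} + 4 identically.
Matching coefficients of the independent functions:
  [constant term]:  - 4 A = 4
  [e^{y}]:  - 2 B = 2
Solving: A = -1, B = -1.
Check against the point condition:
  u(0, 0) = -1  ⟹  B = -1  ✓
Hence u(x, y) = - y^{2} - e^{y}.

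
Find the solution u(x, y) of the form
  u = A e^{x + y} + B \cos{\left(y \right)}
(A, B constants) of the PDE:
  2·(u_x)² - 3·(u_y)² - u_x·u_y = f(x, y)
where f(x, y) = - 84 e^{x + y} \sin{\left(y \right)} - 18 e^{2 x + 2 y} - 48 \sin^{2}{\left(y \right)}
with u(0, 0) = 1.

Substitute the ansatz u = A e^{x + y} + B \cos{\left(y \right)} into the left-hand side.
Derivatives of the ansatz:
  u_x = A e^{x} e^{y}
  u_y = A e^{x} e^{y} - B \sin{\left(y \right)}
Term by term:
  2·(u_x)² = 2 A^{2} e^{2 x} e^{2 y}
  -3·(u_y)² = - 3 A^{2} e^{2 x} e^{2 y} + 6 A B e^{x} e^{y} \sin{\left(y \right)} - 3 B^{2} \sin^{2}{\left(y \right)}
  -u_x·u_y = - A^{2} e^{2 x} e^{2 y} + A B e^{x} e^{y} \sin{\left(y \right)}
So the left-hand side equals
  - 2 A^{2} e^{2 x} e^{2 y} + 7 A B e^{x} e^{y} \sin{\left(y \right)} - 3 B^{2} \sin^{2}{\left(y \right)}
This must equal f(x, y) identically; expanded, f = - 18 e^{2 x} e^{2 y} - 84 e^{x} e^{y} \sin{\left(y \right)} - 48 \sin^{2}{\left(y \right)}.
Matching coefficients of the independent functions:
  [e^{2 x} e^{2 y}]:  - 2 A^{2} = -18
  [e^{x} e^{y} \sin{\left(y \right)}]:  7 A B = -84
  [\sin^{2}{\left(y \right)}]:  - 3 B^{2} = -48
These equations allow (A, B) = (-3, 4) or (3, -4).
Impose the point condition(s):
  u(0, 0) = 1  ⟹  A + B = 1
Only A = -3, B = 4 satisfies everything.
Hence u(x, y) = - 3 e^{x + y} + 4 \cos{\left(y \right)}.

Answer: u(x, y) = - 3 e^{x + y} + 4 \cos{\left(y \right)}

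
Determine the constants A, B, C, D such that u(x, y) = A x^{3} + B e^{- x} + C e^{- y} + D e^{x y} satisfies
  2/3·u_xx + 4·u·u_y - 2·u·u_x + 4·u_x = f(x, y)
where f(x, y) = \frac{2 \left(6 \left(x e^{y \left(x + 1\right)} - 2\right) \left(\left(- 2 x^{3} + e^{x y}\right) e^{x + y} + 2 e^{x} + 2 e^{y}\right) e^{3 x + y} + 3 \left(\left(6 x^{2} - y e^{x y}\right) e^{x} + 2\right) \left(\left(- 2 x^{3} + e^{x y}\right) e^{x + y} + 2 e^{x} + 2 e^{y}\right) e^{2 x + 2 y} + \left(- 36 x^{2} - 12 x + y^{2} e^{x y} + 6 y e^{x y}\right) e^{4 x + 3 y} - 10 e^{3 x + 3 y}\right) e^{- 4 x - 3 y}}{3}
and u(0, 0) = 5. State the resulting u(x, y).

Substitute the ansatz u = A x^{3} + B e^{- x} + C e^{- y} + D e^{x y} into the left-hand side.
Derivatives of the ansatz:
  u_xx = 6 A x + B e^{- x} + D y^{2} e^{x y}
  u_y = - C e^{- y} + D x e^{x y}
  u_x = 3 A x^{2} - B e^{- x} + D y e^{x y}
Term by term:
  2/3·u_xx = 4 A x + \frac{2 B e^{- x}}{3} + \frac{2 D y^{2} e^{x y}}{3}
  4·u·u_y = - 4 A C x^{3} e^{- y} + 4 A D x^{4} e^{x y} - 4 B C e^{- x} e^{- y} + 4 B D x e^{- x} e^{x y} - 4 C^{2} e^{- 2 y} + 4 C D x e^{- y} e^{x y} - 4 C D e^{- y} e^{x y} + 4 D^{2} x e^{2 x y}
  -2·u·u_x = - 6 A^{2} x^{5} + 2 A B x^{3} e^{- x} - 6 A B x^{2} e^{- x} - 6 A C x^{2} e^{- y} - 2 A D x^{3} y e^{x y} - 6 A D x^{2} e^{x y} + 2 B^{2} e^{- 2 x} + 2 B C e^{- x} e^{- y} - 2 B D y e^{- x} e^{x y} + 2 B D e^{- x} e^{x y} - 2 C D y e^{- y} e^{x y} - 2 D^{2} y e^{2 x y}
  4·u_x = 12 A x^{2} - 4 B e^{- x} + 4 D y e^{x y}
So the left-hand side equals
  - 6 A^{2} x^{5} + 2 A B x^{3} e^{- x} - 6 A B x^{2} e^{- x} - 4 A C x^{3} e^{- y} - 6 A C x^{2} e^{- y} + 4 A D x^{4} e^{x y} - 2 A D x^{3} y e^{x y} - 6 A D x^{2} e^{x y} + 12 A x^{2} + 4 A x + 2 B^{2} e^{- 2 x} - 2 B C e^{- x} e^{- y} + 4 B D x e^{- x} e^{x y} - 2 B D y e^{- x} e^{x y} + 2 B D e^{- x} e^{x y} - \frac{10 B e^{- x}}{3} - 4 C^{2} e^{- 2 y} + 4 C D x e^{- y} e^{x y} - 2 C D y e^{- y} e^{x y} - 4 C D e^{- y} e^{x y} + 4 D^{2} x e^{2 x y} - 2 D^{2} y e^{2 x y} + \frac{2 D y^{2} e^{x y}}{3} + 4 D y e^{x y}
This must equal f(x, y) identically; expanded, f = - 24 x^{5} - 8 x^{4} e^{x y} + 4 x^{3} y e^{x y} + 16 x^{3} e^{- y} - 8 x^{3} e^{- x} + 12 x^{2} e^{x y} - 24 x^{2} + 24 x^{2} e^{- y} + 24 x^{2} e^{- x} + 4 x e^{2 x y} - 8 x + 8 x e^{- y} e^{x y} + 8 x e^{- x} e^{x y} + \frac{2 y^{2} e^{x y}}{3} - 2 y e^{2 x y} + 4 y e^{x y} - 4 y e^{- y} e^{x y} - 4 y e^{- x} e^{x y} - 8 e^{- y} e^{x y} - 16 e^{- 2 y} + 4 e^{- x} e^{x y} - \frac{20 e^{- x}}{3} - 8 e^{- x} e^{- y} + 8 e^{- 2 x}.
Matching coefficients of the independent functions:
(each divided by its leading coefficient; functions giving the same equation are listed together)
  [x, x^{2}]:  A + 2 = 0
  [x^{5}]:  A^{2} - 4 = 0
  [x e^{2 x y}, y e^{2 x y}]:  D^{2} - 1 = 0
  [x^{2} e^{- x}, x^{3} e^{- x}]:  A B + 4 = 0
  [x^{2} e^{- y}, x^{3} e^{- y}]:  A C + 4 = 0
  [x^{2} e^{x y}, x^{4} e^{x y}, x^{3} y e^{x y}]:  A D + 2 = 0
  [y e^{x y}, y^{2} e^{x y}]:  D - 1 = 0
  [e^{- x} e^{- y}]:  B C - 4 = 0
  [e^{- x} e^{x y}, x e^{- x} e^{x y}, y e^{- x} e^{x y}]:  B D - 2 = 0
  [e^{- y} e^{x y}, x e^{- y} e^{x y}, y e^{- y} e^{x y}]:  C D - 2 = 0
  [e^{- 2 x}]:  B^{2} - 4 = 0
  [e^{- x}]:  B - 2 = 0
  [e^{- 2 y}]:  C^{2} - 4 = 0
These equations do not fix every constant; impose the point condition(s):
  u(0, 0) = 5  ⟹  B + C + D = 5
Solving the combined system: A = -2, B = 2, C = 2, D = 1.
Hence u(x, y) = - 2 x^{3} + e^{x y} + 2 e^{- y} + 2 e^{- x}.

Answer: u(x, y) = - 2 x^{3} + e^{x y} + 2 e^{- y} + 2 e^{- x}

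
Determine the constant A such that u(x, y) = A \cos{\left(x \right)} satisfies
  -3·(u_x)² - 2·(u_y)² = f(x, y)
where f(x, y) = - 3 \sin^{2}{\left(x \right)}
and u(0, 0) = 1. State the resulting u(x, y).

Answer: u(x, y) = \cos{\left(x \right)}

Derivation:
Substitute the ansatz u = A \cos{\left(x \right)} into the left-hand side.
Derivatives of the ansatz:
  u_x = - A \sin{\left(x \right)}
  u_y = 0
Term by term:
  -3·(u_x)² = - 3 A^{2} \sin^{2}{\left(x \right)}
  -2·(u_y)² = 0
So the left-hand side equals
  - 3 A^{2} \sin^{2}{\left(x \right)}
This must equal f(x, y) = - 3 \sin^{2}{\left(x \right)} identically.
Matching coefficients of the independent functions:
  [\sin^{2}{\left(x \right)}]:  - 3 A^{2} = -3
These equations allow (A) = (-1) or (1).
Impose the point condition(s):
  u(0, 0) = 1  ⟹  A = 1
Only A = 1 satisfies everything.
Hence u(x, y) = \cos{\left(x \right)}.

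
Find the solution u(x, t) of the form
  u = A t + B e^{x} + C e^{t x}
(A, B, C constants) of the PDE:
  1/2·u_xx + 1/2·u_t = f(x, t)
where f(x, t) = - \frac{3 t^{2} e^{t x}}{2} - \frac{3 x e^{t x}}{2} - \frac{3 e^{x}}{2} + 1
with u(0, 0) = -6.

Substitute the ansatz u = A t + B e^{x} + C e^{t x} into the left-hand side.
Derivatives of the ansatz:
  u_xx = B e^{x} + C t^{2} e^{t x}
  u_t = A + C x e^{t x}
Term by term:
  1/2·u_xx = \frac{B e^{x}}{2} + \frac{C t^{2} e^{t x}}{2}
  1/2·u_t = \frac{A}{2} + \frac{C x e^{t x}}{2}
So the left-hand side equals
  \frac{A}{2} + \frac{B e^{x}}{2} + \frac{C t^{2} e^{t x}}{2} + \frac{C x e^{t x}}{2}
This must equal f(x, t) = - \frac{3 t^{2} e^{t x}}{2} - \frac{3 x e^{t x}}{2} - \frac{3 e^{x}}{2} + 1 identically.
Matching coefficients of the independent functions:
  [constant term]:  \frac{A}{2} = 1
  [t^{2} e^{t x}, x e^{t x}]:  \frac{C}{2} = - \frac{3}{2}
  [e^{x}]:  \frac{B}{2} = - \frac{3}{2}
Solving: A = 2, B = -3, C = -3.
Check against the point condition:
  u(0, 0) = -6  ⟹  B + C = -6  ✓
Hence u(x, t) = 2 t - 3 e^{x} - 3 e^{t x}.

Answer: u(x, t) = 2 t - 3 e^{x} - 3 e^{t x}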